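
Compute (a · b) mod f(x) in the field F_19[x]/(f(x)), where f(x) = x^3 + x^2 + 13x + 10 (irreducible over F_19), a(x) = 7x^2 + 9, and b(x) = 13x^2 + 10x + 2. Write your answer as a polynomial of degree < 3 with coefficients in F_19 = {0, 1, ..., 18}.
a · b ≡ 14x^2 + 4x (mod f(x))

Multiply in F_19[x]: a(x)·b(x) = (7x^2 + 9)·(13x^2 + 10x + 2) = 15x^4 + 13x^3 + 17x^2 + 14x + 18. This has degree ≥ 3, so divide by f(x) over F_19: 15x^4 + 13x^3 + 17x^2 + 14x + 18 = (15x + 17)·(x^3 + x^2 + 13x + 10) + (14x^2 + 4x). Hence a·b ≡ 14x^2 + 4x (mod f). (F_19[x]/(f) is a field with 19^3 = 6859 elements since f is irreducible of degree 3.)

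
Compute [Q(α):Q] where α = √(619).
[Q(α):Q] = 2

[Q(α):Q] equals the degree of the minimal polynomial of α. Here α^2 = 619 and x^2 - 619 is irreducible (d = 619 is squarefree, ≠ 1, hence not a square), so deg(m_α) = 2. Thus [Q(α):Q] = 2.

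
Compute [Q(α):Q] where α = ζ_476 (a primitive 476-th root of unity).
[Q(α):Q] = 192

The minimal polynomial of ζ_476 over Q is the 476-th cyclotomic polynomial Φ_476(x), which is irreducible over Q and has degree φ(476) = 192. Hence [Q(α):Q] = φ(476) = 192.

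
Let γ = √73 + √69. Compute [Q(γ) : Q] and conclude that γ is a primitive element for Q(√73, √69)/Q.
[Q(γ) : Q] = 4 (equivalently, Q(γ) = Q(√73, √69))

Obviously Q(γ) ⊆ Q(√73, √69), and [Q(√73, √69):Q] = 4 (since 73, 69 are distinct squarefree integers > 1 with 5037 not a perfect square). To show equality we compute the minimal polynomial of γ. From γ = √73 + √69: γ^2 = 73 + 2√(5037) + 69 = 142 + 2√(5037), so γ^2 - 142 = 2√(5037); squaring, (γ^2 - 142)^2 = 4·5037, i.e. γ^4 - 284γ^2 + 20164 - 20148 = 0, i.e. γ^4 - 284γ^2 + 16 = 0. So γ is a root of x^4 - 284x^2 + 16. This polynomial is irreducible over Q: it has no rational root (each ±√73 ± √69 is irrational), and any factorization into two quadratics over Q would force √(5037) ∈ Q (pairing opposite roots) or √73, √69 ∈ Q (other pairings), all impossible. Hence [Q(γ):Q] = 4 = [Q(√73, √69):Q], so Q(γ) = Q(√73, √69).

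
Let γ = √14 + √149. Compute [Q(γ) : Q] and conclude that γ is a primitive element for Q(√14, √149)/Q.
[Q(γ) : Q] = 4 (equivalently, Q(γ) = Q(√14, √149))

Obviously Q(γ) ⊆ Q(√14, √149), and [Q(√14, √149):Q] = 4 (since 14, 149 are distinct squarefree integers > 1 with 2086 not a perfect square). To show equality we compute the minimal polynomial of γ. From γ = √14 + √149: γ^2 = 14 + 2√(2086) + 149 = 163 + 2√(2086), so γ^2 - 163 = 2√(2086); squaring, (γ^2 - 163)^2 = 4·2086, i.e. γ^4 - 326γ^2 + 26569 - 8344 = 0, i.e. γ^4 - 326γ^2 + 18225 = 0. So γ is a root of x^4 - 326x^2 + 18225. This polynomial is irreducible over Q: it has no rational root (each ±√14 ± √149 is irrational), and any factorization into two quadratics over Q would force √(2086) ∈ Q (pairing opposite roots) or √14, √149 ∈ Q (other pairings), all impossible. Hence [Q(γ):Q] = 4 = [Q(√14, √149):Q], so Q(γ) = Q(√14, √149).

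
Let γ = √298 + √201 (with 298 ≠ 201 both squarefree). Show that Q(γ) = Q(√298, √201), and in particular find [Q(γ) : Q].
[Q(γ) : Q] = 4 (equivalently, Q(γ) = Q(√298, √201))

Obviously Q(γ) ⊆ Q(√298, √201), and [Q(√298, √201):Q] = 4 (since 298, 201 are distinct squarefree integers > 1 with 59898 not a perfect square). To show equality we compute the minimal polynomial of γ. From γ = √298 + √201: γ^2 = 298 + 2√(59898) + 201 = 499 + 2√(59898), so γ^2 - 499 = 2√(59898); squaring, (γ^2 - 499)^2 = 4·59898, i.e. γ^4 - 998γ^2 + 249001 - 239592 = 0, i.e. γ^4 - 998γ^2 + 9409 = 0. So γ is a root of x^4 - 998x^2 + 9409. This polynomial is irreducible over Q: it has no rational root (each ±√298 ± √201 is irrational), and any factorization into two quadratics over Q would force √(59898) ∈ Q (pairing opposite roots) or √298, √201 ∈ Q (other pairings), all impossible. Hence [Q(γ):Q] = 4 = [Q(√298, √201):Q], so Q(γ) = Q(√298, √201).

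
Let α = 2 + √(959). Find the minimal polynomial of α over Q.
m_α(x) = x^2 - 4x - 955

From α - 2 = √(959), squaring gives (α - 2)^2 = 959, i.e. α^2 - 4α + 4 = 959, so α^2 - 4α - 955 = 0. The discriminant of x^2 - 4x - 955 is (-4)^2 - 4·(-955) = 16 + 3820 = 3836, and 4·(959) is not a perfect square in Q since 959 is squarefree and ≠ 1. Hence x^2 - 4x - 955 is irreducible over Q and is the minimal polynomial of α.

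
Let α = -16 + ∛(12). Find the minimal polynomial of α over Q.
m_α(x) = x^3 + 48x^2 + 768x + 4084

Set β = α + 16 = ∛(12), so β^3 = 12. Then (α + 16)^3 - 12 = 0, i.e. α is a root of g(x) = (x + 16)^3 - 12 = x^3 + 48x^2 + 768x + 4084. Since g(x) = h(x + 16) where h(x) = x^3 - 12, and h is irreducible over Q (because 12 is not a perfect cube, so h has no rational root, and a monic cubic with no rational root is irreducible), g is also irreducible (irreducibility is preserved under the substitution x → x + 16). Hence m_α(x) = x^3 + 48x^2 + 768x + 4084.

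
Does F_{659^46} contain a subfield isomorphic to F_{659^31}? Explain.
No: F_{659^31} is not a subfield of F_{659^46}

F_{p^m} embeds in F_{p^n} iff m | n. Here 31 ∤ 46 (since 46 = 1·31 + 15 with remainder 15 ≠ 0), so F_{659^31} is not a subfield of F_{659^46}. Equivalently: if it were, the tower law would give 31 = [F_{659^31}:F_659] dividing [F_{659^46}:F_659] = 46, contradiction.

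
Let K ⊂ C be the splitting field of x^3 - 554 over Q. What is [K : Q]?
[K : Q] = 6

The roots of x^3 - 554 are ∛554, ω∛554, ω^2∛554 where ω = e^(2πi/3) is a primitive cube root of unity, so K = Q(∛554, ω). Now [Q(∛554):Q] = 3 (since 554 is not a perfect cube, x^3 - 554 is irreducible) and [Q(ω):Q] = 2. Both 2 and 3 divide [K:Q], and [K:Q] ≤ 3·2 = 6, so [K:Q] = 6. (Equivalently: Q(∛554) ⊂ R but ω ∉ R, so [K : Q(∛554)] = 2.)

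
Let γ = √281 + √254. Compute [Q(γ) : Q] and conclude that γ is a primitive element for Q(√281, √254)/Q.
[Q(γ) : Q] = 4 (equivalently, Q(γ) = Q(√281, √254))

Obviously Q(γ) ⊆ Q(√281, √254), and [Q(√281, √254):Q] = 4 (since 281, 254 are distinct squarefree integers > 1 with 71374 not a perfect square). To show equality we compute the minimal polynomial of γ. From γ = √281 + √254: γ^2 = 281 + 2√(71374) + 254 = 535 + 2√(71374), so γ^2 - 535 = 2√(71374); squaring, (γ^2 - 535)^2 = 4·71374, i.e. γ^4 - 1070γ^2 + 286225 - 285496 = 0, i.e. γ^4 - 1070γ^2 + 729 = 0. So γ is a root of x^4 - 1070x^2 + 729. This polynomial is irreducible over Q: it has no rational root (each ±√281 ± √254 is irrational), and any factorization into two quadratics over Q would force √(71374) ∈ Q (pairing opposite roots) or √281, √254 ∈ Q (other pairings), all impossible. Hence [Q(γ):Q] = 4 = [Q(√281, √254):Q], so Q(γ) = Q(√281, √254).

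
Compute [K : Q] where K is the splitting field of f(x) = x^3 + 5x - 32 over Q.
[K : Q] = 6

By the rational root test, any rational root of the monic integer polynomial f(x) = x^3 + 5x - 32 must be an integer dividing the constant term -32, i.e. one of ±{1, 2, 4, 8, 16, 32}. Evaluating: f(1) = -26, f(-1) = -38, f(2) = -14, f(-2) = -50, f(4) = 52, f(-4) = -116, f(8) = 520, f(-8) = -584, f(16) = 4144, f(-16) = -4208, f(32) = 32896, f(-32) = -32960; none is 0, so f has no rational root and is therefore irreducible over Q (a cubic with no linear factor over a field is irreducible). For an irreducible cubic, the Galois group is A_3 or S_3 according as the discriminant disc(f) = -4a^3 - 27b^2 = -4·(5)^3 - 27·(-32)^2 = -28148 is or is not a square in Q. Here disc(f) = -28148 is not a perfect square in Q, so the Galois group of f over Q is not contained in A_3 and must be all of S_3. The splitting field has degree |S_3| = 6 over Q, so [K : Q] = 6.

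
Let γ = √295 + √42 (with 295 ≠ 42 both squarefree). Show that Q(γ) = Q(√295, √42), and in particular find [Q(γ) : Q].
[Q(γ) : Q] = 4 (equivalently, Q(γ) = Q(√295, √42))

Obviously Q(γ) ⊆ Q(√295, √42), and [Q(√295, √42):Q] = 4 (since 295, 42 are distinct squarefree integers > 1 with 12390 not a perfect square). To show equality we compute the minimal polynomial of γ. From γ = √295 + √42: γ^2 = 295 + 2√(12390) + 42 = 337 + 2√(12390), so γ^2 - 337 = 2√(12390); squaring, (γ^2 - 337)^2 = 4·12390, i.e. γ^4 - 674γ^2 + 113569 - 49560 = 0, i.e. γ^4 - 674γ^2 + 64009 = 0. So γ is a root of x^4 - 674x^2 + 64009. This polynomial is irreducible over Q: it has no rational root (each ±√295 ± √42 is irrational), and any factorization into two quadratics over Q would force √(12390) ∈ Q (pairing opposite roots) or √295, √42 ∈ Q (other pairings), all impossible. Hence [Q(γ):Q] = 4 = [Q(√295, √42):Q], so Q(γ) = Q(√295, √42).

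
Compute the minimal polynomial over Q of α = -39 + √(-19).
m_α(x) = x^2 + 78x + 1540

From α + 39 = √(-19), squaring gives (α + 39)^2 = -19, i.e. α^2 + 78α + 1521 = -19, so α^2 + 78α + 1540 = 0. The discriminant of x^2 + 78x + 1540 is (78)^2 - 4·(1540) = 6084 - 6160 = -76, and 4·(-19) is not a perfect square in Q since -19 is squarefree and ≠ 1. Hence x^2 + 78x + 1540 is irreducible over Q and is the minimal polynomial of α.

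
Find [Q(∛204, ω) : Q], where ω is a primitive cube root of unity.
[Q(∛204, ω) : Q] = 6

[Q(∛204):Q] = 3 (min poly x^3 - 204, irreducible since 204 is not a perfect cube). [Q(ω):Q] = 2 (min poly x^2 + x + 1). Since Q(∛204) ⊂ R and ω ∉ R, we have ω ∉ Q(∛204), so x^2 + x + 1 remains irreducible over Q(∛204) and [Q(∛204, ω) : Q(∛204)] = 2. By the tower law, [Q(∛204, ω) : Q] = 3 · 2 = 6. (In fact Q(∛204, ω) is the splitting field of x^3 - 204 over Q.)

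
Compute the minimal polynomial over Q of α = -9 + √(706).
m_α(x) = x^2 + 18x - 625

From α + 9 = √(706), squaring gives (α + 9)^2 = 706, i.e. α^2 + 18α + 81 = 706, so α^2 + 18α - 625 = 0. The discriminant of x^2 + 18x - 625 is (18)^2 - 4·(-625) = 324 + 2500 = 2824, and 4·(706) is not a perfect square in Q since 706 is squarefree and ≠ 1. Hence x^2 + 18x - 625 is irreducible over Q and is the minimal polynomial of α.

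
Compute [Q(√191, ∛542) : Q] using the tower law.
[Q(√191, ∛542) : Q] = 6

Let L = Q(√191, ∛542). Since Q(√191) ⊂ L and [Q(√191):Q] = 2, the tower law gives 2 | [L:Q]. Likewise Q(∛542) ⊂ L with [Q(∛542):Q] = 3 (because 542 is not a perfect cube), so 3 | [L:Q]. As gcd(2,3) = 1, [L:Q] is divisible by 6. Conversely L is generated over Q by √191 and ∛542, so [L:Q] ≤ 2·3 = 6. Therefore [Q(√191, ∛542) : Q] = 6.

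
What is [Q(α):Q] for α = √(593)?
[Q(α):Q] = 2

[Q(α):Q] equals the degree of the minimal polynomial of α. Here α^2 = 593 and x^2 - 593 is irreducible (d = 593 is squarefree, ≠ 1, hence not a square), so deg(m_α) = 2. Thus [Q(α):Q] = 2.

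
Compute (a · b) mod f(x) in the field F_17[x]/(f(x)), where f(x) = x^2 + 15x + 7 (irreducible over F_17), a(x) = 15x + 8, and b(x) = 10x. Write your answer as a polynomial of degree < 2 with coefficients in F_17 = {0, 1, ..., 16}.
a · b ≡ 6x + 4 (mod f(x))

Multiply in F_17[x]: a(x)·b(x) = (15x + 8)·(10x) = 14x^2 + 12x. This has degree ≥ 2, so divide by f(x) over F_17: 14x^2 + 12x = (14)·(x^2 + 15x + 7) + (6x + 4). Hence a·b ≡ 6x + 4 (mod f). (F_17[x]/(f) is a field with 17^2 = 289 elements since f is irreducible of degree 2.)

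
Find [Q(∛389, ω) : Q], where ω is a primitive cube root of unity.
[Q(∛389, ω) : Q] = 6

[Q(∛389):Q] = 3 (min poly x^3 - 389, irreducible since 389 is not a perfect cube). [Q(ω):Q] = 2 (min poly x^2 + x + 1). Since Q(∛389) ⊂ R and ω ∉ R, we have ω ∉ Q(∛389), so x^2 + x + 1 remains irreducible over Q(∛389) and [Q(∛389, ω) : Q(∛389)] = 2. By the tower law, [Q(∛389, ω) : Q] = 3 · 2 = 6. (In fact Q(∛389, ω) is the splitting field of x^3 - 389 over Q.)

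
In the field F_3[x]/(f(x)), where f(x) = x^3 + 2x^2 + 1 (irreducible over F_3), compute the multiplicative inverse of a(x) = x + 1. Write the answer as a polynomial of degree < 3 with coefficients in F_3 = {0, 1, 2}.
a(x)^(-1) ≡ x^2 + x + 2 (mod f(x))

Since f is irreducible over F_3, F_3[x]/(f) is a field and a(x) ≠ 0 has an inverse. Apply the extended Euclidean algorithm to f(x) and a(x) in F_3[x]: f(x) = (x^2 + x + 2)·a(x) + (2). The last nonzero remainder is the constant 2 = gcd(f, a) in F_3. Back-substituting through the division chain expresses 2 = s(x)·a(x) + t(x)·f(x) with s(x) ≡ 2x^2 + 2x + 1 (mod f), so (2x^2 + 2x + 1)·a(x) ≡ 2 (mod f). Multiplying by 2^(-1) ≡ 2 in F_3 gives a(x)^(-1) ≡ 2·(2x^2 + 2x + 1) ≡ x^2 + x + 2 (mod f). Check: (x + 1)·(x^2 + x + 2) = x^3 + 2x^2 + 2 ≡ 1 (mod x^3 + 2x^2 + 1).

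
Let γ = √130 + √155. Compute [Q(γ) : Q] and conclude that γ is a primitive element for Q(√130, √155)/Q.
[Q(γ) : Q] = 4 (equivalently, Q(γ) = Q(√130, √155))

Obviously Q(γ) ⊆ Q(√130, √155), and [Q(√130, √155):Q] = 4 (since 130, 155 are distinct squarefree integers > 1 with 20150 not a perfect square). To show equality we compute the minimal polynomial of γ. From γ = √130 + √155: γ^2 = 130 + 2√(20150) + 155 = 285 + 2√(20150), so γ^2 - 285 = 2√(20150); squaring, (γ^2 - 285)^2 = 4·20150, i.e. γ^4 - 570γ^2 + 81225 - 80600 = 0, i.e. γ^4 - 570γ^2 + 625 = 0. So γ is a root of x^4 - 570x^2 + 625. This polynomial is irreducible over Q: it has no rational root (each ±√130 ± √155 is irrational), and any factorization into two quadratics over Q would force √(20150) ∈ Q (pairing opposite roots) or √130, √155 ∈ Q (other pairings), all impossible. Hence [Q(γ):Q] = 4 = [Q(√130, √155):Q], so Q(γ) = Q(√130, √155).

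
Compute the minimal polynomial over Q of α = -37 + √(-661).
m_α(x) = x^2 + 74x + 2030

From α + 37 = √(-661), squaring gives (α + 37)^2 = -661, i.e. α^2 + 74α + 1369 = -661, so α^2 + 74α + 2030 = 0. The discriminant of x^2 + 74x + 2030 is (74)^2 - 4·(2030) = 5476 - 8120 = -2644, and 4·(-661) is not a perfect square in Q since -661 is squarefree and ≠ 1. Hence x^2 + 74x + 2030 is irreducible over Q and is the minimal polynomial of α.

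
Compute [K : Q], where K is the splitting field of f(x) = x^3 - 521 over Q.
[K : Q] = 6

The roots of x^3 - 521 are ∛521, ω∛521, ω^2∛521 where ω = e^(2πi/3) is a primitive cube root of unity, so K = Q(∛521, ω). Now [Q(∛521):Q] = 3 (since 521 is not a perfect cube, x^3 - 521 is irreducible) and [Q(ω):Q] = 2. Both 2 and 3 divide [K:Q], and [K:Q] ≤ 3·2 = 6, so [K:Q] = 6. (Equivalently: Q(∛521) ⊂ R but ω ∉ R, so [K : Q(∛521)] = 2.)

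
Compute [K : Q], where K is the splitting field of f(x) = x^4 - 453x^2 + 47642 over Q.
[K : Q] = 4

Solving the quadratic in x^2: x^2 = (453 ± √(453^2 - 4·47642))/2 = (453 ± √14641)/2 = (453 ± 121)/2, giving x^2 = 166 or x^2 = 287. So f(x) = (x^2 - 166)(x^2 - 287) and the roots of f are ±√166, ±√287. Hence the splitting field is K = Q(√166, √287). Since 166 and 287 are distinct squarefree integers > 1, their product 47642 is not a perfect square, so √287 ∉ Q(√166). By the tower law [K:Q] = [Q(√166,√287):Q(√166)] · [Q(√166):Q] = 2 · 2 = 4.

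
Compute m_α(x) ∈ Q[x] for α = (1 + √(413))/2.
m_α(x) = x^2 - x - 103

From 2α - 1 = √(413), squaring gives (2α - 1)^2 = 413, i.e. 4α^2 - 4α + 1 = 413, so α^2 - α + (1 - 413)/4 = 0. Since 413 ≡ 1 (mod 4), (1 - 413)/4 = -103 ∈ Z. The polynomial x^2 - x - 103 has discriminant 1 - 4·(-103) = 413, which is not a perfect square in Q (d = 413 is squarefree and ≠ 1), so x^2 - x - 103 is irreducible over Q. It is the minimal polynomial of α.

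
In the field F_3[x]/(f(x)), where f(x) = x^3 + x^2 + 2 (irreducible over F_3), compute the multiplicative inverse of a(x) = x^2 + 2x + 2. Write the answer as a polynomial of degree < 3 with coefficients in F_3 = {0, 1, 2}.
a(x)^(-1) ≡ 2x + 1 (mod f(x))

Since f is irreducible over F_3, F_3[x]/(f) is a field and a(x) ≠ 0 has an inverse. Apply the extended Euclidean algorithm to f(x) and a(x) in F_3[x]: f(x) = (x + 2)·a(x) + (1). The last nonzero remainder is the constant 1 = gcd(f, a) in F_3. Back-substituting through the division chain expresses 1 = s(x)·a(x) + t(x)·f(x) with s(x) ≡ 2x + 1 (mod f), so a(x)^(-1) ≡ s(x) = 2x + 1 (mod f). Check: (x^2 + 2x + 2)·(2x + 1) = 2x^3 + 2x^2 + 2 ≡ 1 (mod x^3 + x^2 + 2).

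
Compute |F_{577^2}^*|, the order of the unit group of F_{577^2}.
|F_{577^2}^*| = 332928

F_{577^2} has 577^2 = 332929 elements; its multiplicative group consists of all nonzero elements, so |F_{577^2}^*| = 332929 - 1 = 332928. (It is cyclic since any finite subgroup of the multiplicative group of a field is cyclic.)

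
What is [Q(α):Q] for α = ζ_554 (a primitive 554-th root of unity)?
[Q(α):Q] = 276

The minimal polynomial of ζ_554 over Q is the 554-th cyclotomic polynomial Φ_554(x), which is irreducible over Q and has degree φ(554) = 276. Hence [Q(α):Q] = φ(554) = 276.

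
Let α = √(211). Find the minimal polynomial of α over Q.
m_α(x) = x^2 - 211

α satisfies α^2 - 211 = 0, so x^2 - 211 annihilates α. Since d = 211 is squarefree and ≠ 1, it is not a perfect square in Q, so x^2 - 211 has no rational root and is therefore irreducible over Q (a degree-2 polynomial over a field is irreducible iff it has no root). Hence m_α(x) = x^2 - 211.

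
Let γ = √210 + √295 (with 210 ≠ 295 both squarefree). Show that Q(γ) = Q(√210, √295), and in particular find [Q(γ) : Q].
[Q(γ) : Q] = 4 (equivalently, Q(γ) = Q(√210, √295))

Obviously Q(γ) ⊆ Q(√210, √295), and [Q(√210, √295):Q] = 4 (since 210, 295 are distinct squarefree integers > 1 with 61950 not a perfect square). To show equality we compute the minimal polynomial of γ. From γ = √210 + √295: γ^2 = 210 + 2√(61950) + 295 = 505 + 2√(61950), so γ^2 - 505 = 2√(61950); squaring, (γ^2 - 505)^2 = 4·61950, i.e. γ^4 - 1010γ^2 + 255025 - 247800 = 0, i.e. γ^4 - 1010γ^2 + 7225 = 0. So γ is a root of x^4 - 1010x^2 + 7225. This polynomial is irreducible over Q: it has no rational root (each ±√210 ± √295 is irrational), and any factorization into two quadratics over Q would force √(61950) ∈ Q (pairing opposite roots) or √210, √295 ∈ Q (other pairings), all impossible. Hence [Q(γ):Q] = 4 = [Q(√210, √295):Q], so Q(γ) = Q(√210, √295).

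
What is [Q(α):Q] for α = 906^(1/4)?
[Q(α):Q] = 4

α is a root of x^4 - 906. By Eisenstein's criterion at the prime p = 2 (which divides the constant term 906 but p^2 = 4 does not, since 906 is squarefree), x^4 - 906 is irreducible over Q. Hence [Q(α):Q] = 4.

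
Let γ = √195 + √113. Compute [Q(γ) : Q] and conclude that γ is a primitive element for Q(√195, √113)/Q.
[Q(γ) : Q] = 4 (equivalently, Q(γ) = Q(√195, √113))

Obviously Q(γ) ⊆ Q(√195, √113), and [Q(√195, √113):Q] = 4 (since 195, 113 are distinct squarefree integers > 1 with 22035 not a perfect square). To show equality we compute the minimal polynomial of γ. From γ = √195 + √113: γ^2 = 195 + 2√(22035) + 113 = 308 + 2√(22035), so γ^2 - 308 = 2√(22035); squaring, (γ^2 - 308)^2 = 4·22035, i.e. γ^4 - 616γ^2 + 94864 - 88140 = 0, i.e. γ^4 - 616γ^2 + 6724 = 0. So γ is a root of x^4 - 616x^2 + 6724. This polynomial is irreducible over Q: it has no rational root (each ±√195 ± √113 is irrational), and any factorization into two quadratics over Q would force √(22035) ∈ Q (pairing opposite roots) or √195, √113 ∈ Q (other pairings), all impossible. Hence [Q(γ):Q] = 4 = [Q(√195, √113):Q], so Q(γ) = Q(√195, √113).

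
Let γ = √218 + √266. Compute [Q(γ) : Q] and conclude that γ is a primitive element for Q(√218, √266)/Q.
[Q(γ) : Q] = 4 (equivalently, Q(γ) = Q(√218, √266))

Obviously Q(γ) ⊆ Q(√218, √266), and [Q(√218, √266):Q] = 4 (since 218, 266 are distinct squarefree integers > 1 with 57988 not a perfect square). To show equality we compute the minimal polynomial of γ. From γ = √218 + √266: γ^2 = 218 + 2√(57988) + 266 = 484 + 2√(57988), so γ^2 - 484 = 2√(57988); squaring, (γ^2 - 484)^2 = 4·57988, i.e. γ^4 - 968γ^2 + 234256 - 231952 = 0, i.e. γ^4 - 968γ^2 + 2304 = 0. So γ is a root of x^4 - 968x^2 + 2304. This polynomial is irreducible over Q: it has no rational root (each ±√218 ± √266 is irrational), and any factorization into two quadratics over Q would force √(57988) ∈ Q (pairing opposite roots) or √218, √266 ∈ Q (other pairings), all impossible. Hence [Q(γ):Q] = 4 = [Q(√218, √266):Q], so Q(γ) = Q(√218, √266).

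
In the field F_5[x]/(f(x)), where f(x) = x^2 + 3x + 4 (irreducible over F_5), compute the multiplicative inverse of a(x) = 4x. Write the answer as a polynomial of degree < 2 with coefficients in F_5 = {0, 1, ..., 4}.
a(x)^(-1) ≡ 4x + 2 (mod f(x))

Since f is irreducible over F_5, F_5[x]/(f) is a field and a(x) ≠ 0 has an inverse. Apply the extended Euclidean algorithm to f(x) and a(x) in F_5[x]: f(x) = (4x + 2)·a(x) + (4). The last nonzero remainder is the constant 4 = gcd(f, a) in F_5. Back-substituting through the division chain expresses 4 = s(x)·a(x) + t(x)·f(x) with s(x) ≡ x + 3 (mod f), so (x + 3)·a(x) ≡ 4 (mod f). Multiplying by 4^(-1) ≡ 4 in F_5 gives a(x)^(-1) ≡ 4·(x + 3) ≡ 4x + 2 (mod f). Check: (4x)·(4x + 2) = x^2 + 3x ≡ 1 (mod x^2 + 3x + 4).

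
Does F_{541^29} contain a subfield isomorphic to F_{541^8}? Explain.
No: F_{541^8} is not a subfield of F_{541^29}

F_{p^m} embeds in F_{p^n} iff m | n. Here 8 ∤ 29 (since 29 = 3·8 + 5 with remainder 5 ≠ 0), so F_{541^8} is not a subfield of F_{541^29}. Equivalently: if it were, the tower law would give 8 = [F_{541^8}:F_541] dividing [F_{541^29}:F_541] = 29, contradiction.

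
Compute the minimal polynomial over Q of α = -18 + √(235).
m_α(x) = x^2 + 36x + 89

From α + 18 = √(235), squaring gives (α + 18)^2 = 235, i.e. α^2 + 36α + 324 = 235, so α^2 + 36α + 89 = 0. The discriminant of x^2 + 36x + 89 is (36)^2 - 4·(89) = 1296 - 356 = 940, and 4·(235) is not a perfect square in Q since 235 is squarefree and ≠ 1. Hence x^2 + 36x + 89 is irreducible over Q and is the minimal polynomial of α.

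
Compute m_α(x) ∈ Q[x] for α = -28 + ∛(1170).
m_α(x) = x^3 + 84x^2 + 2352x + 20782

Set β = α + 28 = ∛(1170), so β^3 = 1170. Then (α + 28)^3 - 1170 = 0, i.e. α is a root of g(x) = (x + 28)^3 - 1170 = x^3 + 84x^2 + 2352x + 20782. Since g(x) = h(x + 28) where h(x) = x^3 - 1170, and h is irreducible over Q (because 1170 is not a perfect cube, so h has no rational root, and a monic cubic with no rational root is irreducible), g is also irreducible (irreducibility is preserved under the substitution x → x + 28). Hence m_α(x) = x^3 + 84x^2 + 2352x + 20782.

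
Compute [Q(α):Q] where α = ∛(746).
[Q(α):Q] = 3

The minimal polynomial of α is x^3 - 746, irreducible over Q since 746 is not a perfect cube (so x^3 - 746 has no rational root). Hence [Q(α):Q] = deg(m_α) = 3.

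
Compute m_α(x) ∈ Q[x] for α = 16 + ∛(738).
m_α(x) = x^3 - 48x^2 + 768x - 4834

Set β = α - 16 = ∛(738), so β^3 = 738. Then (α - 16)^3 - 738 = 0, i.e. α is a root of g(x) = (x - 16)^3 - 738 = x^3 - 48x^2 + 768x - 4834. Since g(x) = h(x - 16) where h(x) = x^3 - 738, and h is irreducible over Q (because 738 is not a perfect cube, so h has no rational root, and a monic cubic with no rational root is irreducible), g is also irreducible (irreducibility is preserved under the substitution x → x - 16). Hence m_α(x) = x^3 - 48x^2 + 768x - 4834.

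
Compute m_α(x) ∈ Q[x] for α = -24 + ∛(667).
m_α(x) = x^3 + 72x^2 + 1728x + 13157

Set β = α + 24 = ∛(667), so β^3 = 667. Then (α + 24)^3 - 667 = 0, i.e. α is a root of g(x) = (x + 24)^3 - 667 = x^3 + 72x^2 + 1728x + 13157. Since g(x) = h(x + 24) where h(x) = x^3 - 667, and h is irreducible over Q (because 667 is not a perfect cube, so h has no rational root, and a monic cubic with no rational root is irreducible), g is also irreducible (irreducibility is preserved under the substitution x → x + 24). Hence m_α(x) = x^3 + 72x^2 + 1728x + 13157.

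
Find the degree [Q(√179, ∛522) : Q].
[Q(√179, ∛522) : Q] = 6

Let L = Q(√179, ∛522). Since Q(√179) ⊂ L and [Q(√179):Q] = 2, the tower law gives 2 | [L:Q]. Likewise Q(∛522) ⊂ L with [Q(∛522):Q] = 3 (because 522 is not a perfect cube), so 3 | [L:Q]. As gcd(2,3) = 1, [L:Q] is divisible by 6. Conversely L is generated over Q by √179 and ∛522, so [L:Q] ≤ 2·3 = 6. Therefore [Q(√179, ∛522) : Q] = 6.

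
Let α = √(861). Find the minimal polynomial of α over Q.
m_α(x) = x^2 - 861

α satisfies α^2 - 861 = 0, so x^2 - 861 annihilates α. Since d = 861 is squarefree and ≠ 1, it is not a perfect square in Q, so x^2 - 861 has no rational root and is therefore irreducible over Q (a degree-2 polynomial over a field is irreducible iff it has no root). Hence m_α(x) = x^2 - 861.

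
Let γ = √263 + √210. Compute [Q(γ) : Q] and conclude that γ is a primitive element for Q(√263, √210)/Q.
[Q(γ) : Q] = 4 (equivalently, Q(γ) = Q(√263, √210))

Obviously Q(γ) ⊆ Q(√263, √210), and [Q(√263, √210):Q] = 4 (since 263, 210 are distinct squarefree integers > 1 with 55230 not a perfect square). To show equality we compute the minimal polynomial of γ. From γ = √263 + √210: γ^2 = 263 + 2√(55230) + 210 = 473 + 2√(55230), so γ^2 - 473 = 2√(55230); squaring, (γ^2 - 473)^2 = 4·55230, i.e. γ^4 - 946γ^2 + 223729 - 220920 = 0, i.e. γ^4 - 946γ^2 + 2809 = 0. So γ is a root of x^4 - 946x^2 + 2809. This polynomial is irreducible over Q: it has no rational root (each ±√263 ± √210 is irrational), and any factorization into two quadratics over Q would force √(55230) ∈ Q (pairing opposite roots) or √263, √210 ∈ Q (other pairings), all impossible. Hence [Q(γ):Q] = 4 = [Q(√263, √210):Q], so Q(γ) = Q(√263, √210).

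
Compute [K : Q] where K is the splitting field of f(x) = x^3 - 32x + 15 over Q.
[K : Q] = 6

By the rational root test, any rational root of the monic integer polynomial f(x) = x^3 - 32x + 15 must be an integer dividing the constant term 15, i.e. one of ±{1, 3, 5, 15}. Evaluating: f(1) = -16, f(-1) = 46, f(3) = -54, f(-3) = 84, f(5) = -20, f(-5) = 50, f(15) = 2910, f(-15) = -2880; none is 0, so f has no rational root and is therefore irreducible over Q (a cubic with no linear factor over a field is irreducible). For an irreducible cubic, the Galois group is A_3 or S_3 according as the discriminant disc(f) = -4a^3 - 27b^2 = -4·(-32)^3 - 27·(15)^2 = 124997 is or is not a square in Q. Here disc(f) = 124997 is not a perfect square in Q, so the Galois group of f over Q is not contained in A_3 and must be all of S_3. The splitting field has degree |S_3| = 6 over Q, so [K : Q] = 6.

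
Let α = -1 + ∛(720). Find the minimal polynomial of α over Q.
m_α(x) = x^3 + 3x^2 + 3x - 719

Set β = α + 1 = ∛(720), so β^3 = 720. Then (α + 1)^3 - 720 = 0, i.e. α is a root of g(x) = (x + 1)^3 - 720 = x^3 + 3x^2 + 3x - 719. Since g(x) = h(x + 1) where h(x) = x^3 - 720, and h is irreducible over Q (because 720 is not a perfect cube, so h has no rational root, and a monic cubic with no rational root is irreducible), g is also irreducible (irreducibility is preserved under the substitution x → x + 1). Hence m_α(x) = x^3 + 3x^2 + 3x - 719.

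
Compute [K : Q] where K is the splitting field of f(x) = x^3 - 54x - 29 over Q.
[K : Q] = 6

By the rational root test, any rational root of the monic integer polynomial f(x) = x^3 - 54x - 29 must be an integer dividing the constant term -29, i.e. one of ±{1, 29}. Evaluating: f(1) = -82, f(-1) = 24, f(29) = 22794, f(-29) = -22852; none is 0, so f has no rational root and is therefore irreducible over Q (a cubic with no linear factor over a field is irreducible). For an irreducible cubic, the Galois group is A_3 or S_3 according as the discriminant disc(f) = -4a^3 - 27b^2 = -4·(-54)^3 - 27·(-29)^2 = 607149 is or is not a square in Q. Here disc(f) = 607149 is not a perfect square in Q, so the Galois group of f over Q is not contained in A_3 and must be all of S_3. The splitting field has degree |S_3| = 6 over Q, so [K : Q] = 6.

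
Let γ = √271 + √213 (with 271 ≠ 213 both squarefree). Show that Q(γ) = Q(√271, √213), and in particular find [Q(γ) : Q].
[Q(γ) : Q] = 4 (equivalently, Q(γ) = Q(√271, √213))

Obviously Q(γ) ⊆ Q(√271, √213), and [Q(√271, √213):Q] = 4 (since 271, 213 are distinct squarefree integers > 1 with 57723 not a perfect square). To show equality we compute the minimal polynomial of γ. From γ = √271 + √213: γ^2 = 271 + 2√(57723) + 213 = 484 + 2√(57723), so γ^2 - 484 = 2√(57723); squaring, (γ^2 - 484)^2 = 4·57723, i.e. γ^4 - 968γ^2 + 234256 - 230892 = 0, i.e. γ^4 - 968γ^2 + 3364 = 0. So γ is a root of x^4 - 968x^2 + 3364. This polynomial is irreducible over Q: it has no rational root (each ±√271 ± √213 is irrational), and any factorization into two quadratics over Q would force √(57723) ∈ Q (pairing opposite roots) or √271, √213 ∈ Q (other pairings), all impossible. Hence [Q(γ):Q] = 4 = [Q(√271, √213):Q], so Q(γ) = Q(√271, √213).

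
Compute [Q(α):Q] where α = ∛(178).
[Q(α):Q] = 3

The minimal polynomial of α is x^3 - 178, irreducible over Q since 178 is not a perfect cube (so x^3 - 178 has no rational root). Hence [Q(α):Q] = deg(m_α) = 3.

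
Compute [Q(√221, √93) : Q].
[Q(√221, √93) : Q] = 4

[Q(√221):Q] = 2 (min poly x^2 - 221, irreducible since 221 is squarefree > 1). For the top step, suppose √93 ∈ Q(√221), say √93 = c + d√221 with c, d ∈ Q. Squaring: 93 = c^2 + 221d^2 + 2cd√221. Since √221 ∉ Q this forces 2cd = 0. If d = 0 then √93 = c ∈ Q, contradicting 93 squarefree > 1. If c = 0 then 93 = 221d^2, so 221·93 = (221d)^2 is a perfect square in Q — but 221·93 = 20553 is not a perfect square (since 221 and 93 are distinct squarefree integers). Contradiction. Hence √93 ∉ Q(√221), so x^2 - 93 stays irreducible over Q(√221) and [Q(√221, √93) : Q(√221)] = 2. By the tower law, [Q(√221, √93) : Q] = 2 · 2 = 4.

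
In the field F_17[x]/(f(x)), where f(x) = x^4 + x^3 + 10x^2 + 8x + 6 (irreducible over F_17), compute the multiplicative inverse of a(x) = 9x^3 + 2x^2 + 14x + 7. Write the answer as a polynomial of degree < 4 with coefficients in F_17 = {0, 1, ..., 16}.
a(x)^(-1) ≡ 12x^3 + 13x^2 + 9x + 8 (mod f(x))

Since f is irreducible over F_17, F_17[x]/(f) is a field and a(x) ≠ 0 has an inverse. Apply the extended Euclidean algorithm to f(x) and a(x) in F_17[x]: f(x) = (2x + 11)·a(x) + (11x^2 + 10x + 14);  a(x) = (7x)·(11x^2 + 10x + 14) + (x + 7);  (11x^2 + 10x + 14) = (11x + 1)·(x + 7) + (7). The last nonzero remainder is the constant 7 = gcd(f, a) in F_17. Back-substituting through the division chain expresses 7 = s(x)·a(x) + t(x)·f(x) with s(x) ≡ 16x^3 + 6x^2 + 12x + 5 (mod f), so (16x^3 + 6x^2 + 12x + 5)·a(x) ≡ 7 (mod f). Multiplying by 7^(-1) ≡ 5 in F_17 gives a(x)^(-1) ≡ 5·(16x^3 + 6x^2 + 12x + 5) ≡ 12x^3 + 13x^2 + 9x + 8 (mod f). Check: (9x^3 + 2x^2 + 14x + 7)·(12x^3 + 13x^2 + 9x + 8) = 6x^6 + 5x^5 + 3x^4 + 16x^3 + 12x^2 + 5x + 5 ≡ 1 (mod x^4 + x^3 + 10x^2 + 8x + 6).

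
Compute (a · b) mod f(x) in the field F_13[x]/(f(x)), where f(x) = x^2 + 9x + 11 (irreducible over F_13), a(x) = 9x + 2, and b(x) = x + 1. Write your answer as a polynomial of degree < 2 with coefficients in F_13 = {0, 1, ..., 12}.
a · b ≡ 8x + 7 (mod f(x))

Multiply in F_13[x]: a(x)·b(x) = (9x + 2)·(x + 1) = 9x^2 + 11x + 2. This has degree ≥ 2, so divide by f(x) over F_13: 9x^2 + 11x + 2 = (9)·(x^2 + 9x + 11) + (8x + 7). Hence a·b ≡ 8x + 7 (mod f). (F_13[x]/(f) is a field with 13^2 = 169 elements since f is irreducible of degree 2.)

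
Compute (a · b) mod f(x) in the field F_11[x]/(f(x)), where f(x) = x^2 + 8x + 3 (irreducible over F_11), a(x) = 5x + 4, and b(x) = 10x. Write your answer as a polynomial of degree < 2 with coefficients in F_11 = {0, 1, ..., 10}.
a · b ≡ 3x + 4 (mod f(x))

Multiply in F_11[x]: a(x)·b(x) = (5x + 4)·(10x) = 6x^2 + 7x. This has degree ≥ 2, so divide by f(x) over F_11: 6x^2 + 7x = (6)·(x^2 + 8x + 3) + (3x + 4). Hence a·b ≡ 3x + 4 (mod f). (F_11[x]/(f) is a field with 11^2 = 121 elements since f is irreducible of degree 2.)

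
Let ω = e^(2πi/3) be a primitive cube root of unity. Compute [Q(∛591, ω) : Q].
[Q(∛591, ω) : Q] = 6

[Q(∛591):Q] = 3 (min poly x^3 - 591, irreducible since 591 is not a perfect cube). [Q(ω):Q] = 2 (min poly x^2 + x + 1). Since Q(∛591) ⊂ R and ω ∉ R, we have ω ∉ Q(∛591), so x^2 + x + 1 remains irreducible over Q(∛591) and [Q(∛591, ω) : Q(∛591)] = 2. By the tower law, [Q(∛591, ω) : Q] = 3 · 2 = 6. (In fact Q(∛591, ω) is the splitting field of x^3 - 591 over Q.)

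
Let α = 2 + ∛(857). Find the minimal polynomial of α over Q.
m_α(x) = x^3 - 6x^2 + 12x - 865

Set β = α - 2 = ∛(857), so β^3 = 857. Then (α - 2)^3 - 857 = 0, i.e. α is a root of g(x) = (x - 2)^3 - 857 = x^3 - 6x^2 + 12x - 865. Since g(x) = h(x - 2) where h(x) = x^3 - 857, and h is irreducible over Q (because 857 is not a perfect cube, so h has no rational root, and a monic cubic with no rational root is irreducible), g is also irreducible (irreducibility is preserved under the substitution x → x - 2). Hence m_α(x) = x^3 - 6x^2 + 12x - 865.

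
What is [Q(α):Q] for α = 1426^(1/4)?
[Q(α):Q] = 4

α is a root of x^4 - 1426. By Eisenstein's criterion at the prime p = 2 (which divides the constant term 1426 but p^2 = 4 does not, since 1426 is squarefree), x^4 - 1426 is irreducible over Q. Hence [Q(α):Q] = 4.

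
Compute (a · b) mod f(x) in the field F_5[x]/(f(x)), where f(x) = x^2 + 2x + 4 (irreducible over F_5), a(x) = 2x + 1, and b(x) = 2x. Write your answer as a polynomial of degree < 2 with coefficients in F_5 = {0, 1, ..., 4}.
a · b ≡ 4x + 4 (mod f(x))

Multiply in F_5[x]: a(x)·b(x) = (2x + 1)·(2x) = 4x^2 + 2x. This has degree ≥ 2, so divide by f(x) over F_5: 4x^2 + 2x = (4)·(x^2 + 2x + 4) + (4x + 4). Hence a·b ≡ 4x + 4 (mod f). (F_5[x]/(f) is a field with 5^2 = 25 elements since f is irreducible of degree 2.)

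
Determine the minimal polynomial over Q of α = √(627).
m_α(x) = x^2 - 627

α satisfies α^2 - 627 = 0, so x^2 - 627 annihilates α. Since d = 627 is squarefree and ≠ 1, it is not a perfect square in Q, so x^2 - 627 has no rational root and is therefore irreducible over Q (a degree-2 polynomial over a field is irreducible iff it has no root). Hence m_α(x) = x^2 - 627.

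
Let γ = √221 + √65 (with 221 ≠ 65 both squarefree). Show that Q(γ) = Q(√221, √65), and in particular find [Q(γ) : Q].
[Q(γ) : Q] = 4 (equivalently, Q(γ) = Q(√221, √65))

Obviously Q(γ) ⊆ Q(√221, √65), and [Q(√221, √65):Q] = 4 (since 221, 65 are distinct squarefree integers > 1 with 14365 not a perfect square). To show equality we compute the minimal polynomial of γ. From γ = √221 + √65: γ^2 = 221 + 2√(14365) + 65 = 286 + 2√(14365), so γ^2 - 286 = 2√(14365); squaring, (γ^2 - 286)^2 = 4·14365, i.e. γ^4 - 572γ^2 + 81796 - 57460 = 0, i.e. γ^4 - 572γ^2 + 24336 = 0. So γ is a root of x^4 - 572x^2 + 24336. This polynomial is irreducible over Q: it has no rational root (each ±√221 ± √65 is irrational), and any factorization into two quadratics over Q would force √(14365) ∈ Q (pairing opposite roots) or √221, √65 ∈ Q (other pairings), all impossible. Hence [Q(γ):Q] = 4 = [Q(√221, √65):Q], so Q(γ) = Q(√221, √65).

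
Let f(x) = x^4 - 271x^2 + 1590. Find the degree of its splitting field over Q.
[K : Q] = 4

Solving the quadratic in x^2: x^2 = (271 ± √(271^2 - 4·1590))/2 = (271 ± √67081)/2 = (271 ± 259)/2, giving x^2 = 6 or x^2 = 265. So f(x) = (x^2 - 6)(x^2 - 265) and the roots of f are ±√6, ±√265. Hence the splitting field is K = Q(√6, √265). Since 6 and 265 are distinct squarefree integers > 1, their product 1590 is not a perfect square, so √265 ∉ Q(√6). By the tower law [K:Q] = [Q(√6,√265):Q(√6)] · [Q(√6):Q] = 2 · 2 = 4.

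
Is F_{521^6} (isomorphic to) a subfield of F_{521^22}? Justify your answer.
No: F_{521^6} is not a subfield of F_{521^22}

F_{p^m} embeds in F_{p^n} iff m | n. Here 6 ∤ 22 (since 22 = 3·6 + 4 with remainder 4 ≠ 0), so F_{521^6} is not a subfield of F_{521^22}. Equivalently: if it were, the tower law would give 6 = [F_{521^6}:F_521] dividing [F_{521^22}:F_521] = 22, contradiction.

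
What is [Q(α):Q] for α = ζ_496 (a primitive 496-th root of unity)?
[Q(α):Q] = 240

The minimal polynomial of ζ_496 over Q is the 496-th cyclotomic polynomial Φ_496(x), which is irreducible over Q and has degree φ(496) = 240. Hence [Q(α):Q] = φ(496) = 240.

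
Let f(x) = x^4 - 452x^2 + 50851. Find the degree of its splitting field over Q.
[K : Q] = 4

Solving the quadratic in x^2: x^2 = (452 ± √(452^2 - 4·50851))/2 = (452 ± √900)/2 = (452 ± 30)/2, giving x^2 = 241 or x^2 = 211. So f(x) = (x^2 - 241)(x^2 - 211) and the roots of f are ±√241, ±√211. Hence the splitting field is K = Q(√241, √211). Since 241 and 211 are distinct squarefree integers > 1, their product 50851 is not a perfect square, so √211 ∉ Q(√241). By the tower law [K:Q] = [Q(√241,√211):Q(√241)] · [Q(√241):Q] = 2 · 2 = 4.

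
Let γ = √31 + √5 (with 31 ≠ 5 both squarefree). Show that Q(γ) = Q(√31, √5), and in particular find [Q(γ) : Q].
[Q(γ) : Q] = 4 (equivalently, Q(γ) = Q(√31, √5))

Obviously Q(γ) ⊆ Q(√31, √5), and [Q(√31, √5):Q] = 4 (since 31, 5 are distinct squarefree integers > 1 with 155 not a perfect square). To show equality we compute the minimal polynomial of γ. From γ = √31 + √5: γ^2 = 31 + 2√(155) + 5 = 36 + 2√(155), so γ^2 - 36 = 2√(155); squaring, (γ^2 - 36)^2 = 4·155, i.e. γ^4 - 72γ^2 + 1296 - 620 = 0, i.e. γ^4 - 72γ^2 + 676 = 0. So γ is a root of x^4 - 72x^2 + 676. This polynomial is irreducible over Q: it has no rational root (each ±√31 ± √5 is irrational), and any factorization into two quadratics over Q would force √(155) ∈ Q (pairing opposite roots) or √31, √5 ∈ Q (other pairings), all impossible. Hence [Q(γ):Q] = 4 = [Q(√31, √5):Q], so Q(γ) = Q(√31, √5).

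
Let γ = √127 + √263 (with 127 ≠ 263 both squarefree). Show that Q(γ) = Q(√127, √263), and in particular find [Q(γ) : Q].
[Q(γ) : Q] = 4 (equivalently, Q(γ) = Q(√127, √263))

Obviously Q(γ) ⊆ Q(√127, √263), and [Q(√127, √263):Q] = 4 (since 127, 263 are distinct squarefree integers > 1 with 33401 not a perfect square). To show equality we compute the minimal polynomial of γ. From γ = √127 + √263: γ^2 = 127 + 2√(33401) + 263 = 390 + 2√(33401), so γ^2 - 390 = 2√(33401); squaring, (γ^2 - 390)^2 = 4·33401, i.e. γ^4 - 780γ^2 + 152100 - 133604 = 0, i.e. γ^4 - 780γ^2 + 18496 = 0. So γ is a root of x^4 - 780x^2 + 18496. This polynomial is irreducible over Q: it has no rational root (each ±√127 ± √263 is irrational), and any factorization into two quadratics over Q would force √(33401) ∈ Q (pairing opposite roots) or √127, √263 ∈ Q (other pairings), all impossible. Hence [Q(γ):Q] = 4 = [Q(√127, √263):Q], so Q(γ) = Q(√127, √263).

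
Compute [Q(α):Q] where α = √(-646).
[Q(α):Q] = 2

[Q(α):Q] equals the degree of the minimal polynomial of α. Here α^2 = -646 and x^2 + 646 is irreducible (d = -646 is squarefree, ≠ 1, hence not a square), so deg(m_α) = 2. Thus [Q(α):Q] = 2.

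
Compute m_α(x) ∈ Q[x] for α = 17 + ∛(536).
m_α(x) = x^3 - 51x^2 + 867x - 5449

Set β = α - 17 = ∛(536), so β^3 = 536. Then (α - 17)^3 - 536 = 0, i.e. α is a root of g(x) = (x - 17)^3 - 536 = x^3 - 51x^2 + 867x - 5449. Since g(x) = h(x - 17) where h(x) = x^3 - 536, and h is irreducible over Q (because 536 is not a perfect cube, so h has no rational root, and a monic cubic with no rational root is irreducible), g is also irreducible (irreducibility is preserved under the substitution x → x - 17). Hence m_α(x) = x^3 - 51x^2 + 867x - 5449.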